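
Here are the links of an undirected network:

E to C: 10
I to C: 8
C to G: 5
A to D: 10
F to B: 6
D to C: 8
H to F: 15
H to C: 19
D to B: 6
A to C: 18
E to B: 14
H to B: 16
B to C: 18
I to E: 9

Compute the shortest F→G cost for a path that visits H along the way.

Best F to H: F–H costing 15
Best H to G: H–C–G costing 24
Total via H: 15 + 24 = 39.

39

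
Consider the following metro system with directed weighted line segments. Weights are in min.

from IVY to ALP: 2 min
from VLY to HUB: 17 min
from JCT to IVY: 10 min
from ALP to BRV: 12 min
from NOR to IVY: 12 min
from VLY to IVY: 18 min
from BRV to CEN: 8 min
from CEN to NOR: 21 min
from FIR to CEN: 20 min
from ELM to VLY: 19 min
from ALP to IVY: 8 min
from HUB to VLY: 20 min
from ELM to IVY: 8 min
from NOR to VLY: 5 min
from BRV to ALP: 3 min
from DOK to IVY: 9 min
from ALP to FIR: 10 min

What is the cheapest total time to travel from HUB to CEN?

Candidate routes:
HUB–VLY–IVY–ALP–FIR–CEN: 20+18+2+10+20 = 70
HUB–VLY–IVY–ALP–BRV–CEN: 20+18+2+12+8 = 60
Cheapest is HUB–VLY–IVY–ALP–BRV–CEN at 60 min.

60 min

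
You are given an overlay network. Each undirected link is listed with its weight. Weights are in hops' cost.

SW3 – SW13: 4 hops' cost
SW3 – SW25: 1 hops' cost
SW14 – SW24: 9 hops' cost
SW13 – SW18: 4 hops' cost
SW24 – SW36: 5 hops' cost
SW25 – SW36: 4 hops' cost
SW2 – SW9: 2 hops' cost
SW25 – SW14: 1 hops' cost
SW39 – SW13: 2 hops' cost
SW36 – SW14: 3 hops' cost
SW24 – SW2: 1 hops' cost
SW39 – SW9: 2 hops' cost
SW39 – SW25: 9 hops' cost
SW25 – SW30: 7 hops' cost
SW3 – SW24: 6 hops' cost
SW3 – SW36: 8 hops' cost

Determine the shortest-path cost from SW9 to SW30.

16 hops' cost

Compare a few routes:
SW9 - SW2 - SW24 - SW3 - SW25 - SW30: 2+1+6+1+7 = 17
SW9 - SW39 - SW13 - SW3 - SW25 - SW30: 2+2+4+1+7 = 16
SW9 - SW39 - SW25 - SW30: 2+9+7 = 18
SW9 - SW2 - SW24 - SW36 - SW25 - SW30: 2+1+5+4+7 = 19
Cheapest is SW9 - SW39 - SW13 - SW3 - SW25 - SW30 at 16 hops' cost.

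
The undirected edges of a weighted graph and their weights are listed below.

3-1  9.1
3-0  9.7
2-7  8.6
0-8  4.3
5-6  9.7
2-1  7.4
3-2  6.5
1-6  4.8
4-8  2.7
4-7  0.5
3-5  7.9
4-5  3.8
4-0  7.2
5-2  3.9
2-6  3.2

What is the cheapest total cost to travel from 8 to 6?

Candidate routes:
8 - 4 - 7 - 2 - 6: 2.7+0.5+8.6+3.2 = 15
8 - 0 - 4 - 5 - 2 - 6: 4.3+7.2+3.8+3.9+3.2 = 22.4
8 - 4 - 5 - 2 - 6: 2.7+3.8+3.9+3.2 = 13.6
8 - 4 - 5 - 6: 2.7+3.8+9.7 = 16.2
Cheapest is 8 - 4 - 5 - 2 - 6 at 13.6.

13.6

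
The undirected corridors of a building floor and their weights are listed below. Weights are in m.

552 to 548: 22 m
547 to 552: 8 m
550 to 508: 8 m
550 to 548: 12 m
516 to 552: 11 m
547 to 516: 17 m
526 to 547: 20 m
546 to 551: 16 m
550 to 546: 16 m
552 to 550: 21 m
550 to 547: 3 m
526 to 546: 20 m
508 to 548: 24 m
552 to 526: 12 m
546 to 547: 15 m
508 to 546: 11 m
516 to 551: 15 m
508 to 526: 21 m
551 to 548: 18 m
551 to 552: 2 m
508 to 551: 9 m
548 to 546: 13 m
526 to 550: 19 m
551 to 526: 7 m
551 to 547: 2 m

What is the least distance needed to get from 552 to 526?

9 m

Shortest distances from 552:
552: 0
551: 2  (via 552)
547: 4  (via 551)
550: 7  (via 547)
526: 9  (via 551)
Shortest route: 552–551–526 = 9 m.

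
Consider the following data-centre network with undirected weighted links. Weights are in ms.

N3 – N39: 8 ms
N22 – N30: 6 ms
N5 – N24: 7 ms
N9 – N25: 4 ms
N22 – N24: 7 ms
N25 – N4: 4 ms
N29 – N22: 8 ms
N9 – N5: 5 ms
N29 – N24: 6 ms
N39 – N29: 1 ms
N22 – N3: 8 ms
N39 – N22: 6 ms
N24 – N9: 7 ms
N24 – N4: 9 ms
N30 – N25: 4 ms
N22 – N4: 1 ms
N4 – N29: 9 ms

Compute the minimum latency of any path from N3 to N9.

17 ms

Shortest distances from N3:
N3: 0
N39: 8  (via N3)
N22: 8  (via N3)
N29: 9  (via N39)
N4: 9  (via N22)
N25: 13  (via N4)
N30: 14  (via N22)
N24: 15  (via N22)
N9: 17  (via N25)
Shortest route: N3–N22–N4–N25–N9 = 17 ms.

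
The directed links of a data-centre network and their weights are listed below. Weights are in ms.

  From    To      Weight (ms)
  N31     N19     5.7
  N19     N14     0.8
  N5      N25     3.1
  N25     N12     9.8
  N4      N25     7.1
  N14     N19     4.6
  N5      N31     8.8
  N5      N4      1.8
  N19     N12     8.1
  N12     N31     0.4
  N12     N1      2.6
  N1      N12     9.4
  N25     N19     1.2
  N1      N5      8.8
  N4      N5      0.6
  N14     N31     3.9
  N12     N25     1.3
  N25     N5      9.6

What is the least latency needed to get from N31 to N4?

26.5 ms

Running Dijkstra from N31:
N31: 0
N19: 5.7  (via N31)
N14: 6.5  (via N19)
N12: 13.8  (via N19)
N25: 15.1  (via N12)
N1: 16.4  (via N12)
N5: 24.7  (via N25)
N4: 26.5  (via N5)
Shortest route: N31 → N19 → N12 → N25 → N5 → N4 = 26.5 ms.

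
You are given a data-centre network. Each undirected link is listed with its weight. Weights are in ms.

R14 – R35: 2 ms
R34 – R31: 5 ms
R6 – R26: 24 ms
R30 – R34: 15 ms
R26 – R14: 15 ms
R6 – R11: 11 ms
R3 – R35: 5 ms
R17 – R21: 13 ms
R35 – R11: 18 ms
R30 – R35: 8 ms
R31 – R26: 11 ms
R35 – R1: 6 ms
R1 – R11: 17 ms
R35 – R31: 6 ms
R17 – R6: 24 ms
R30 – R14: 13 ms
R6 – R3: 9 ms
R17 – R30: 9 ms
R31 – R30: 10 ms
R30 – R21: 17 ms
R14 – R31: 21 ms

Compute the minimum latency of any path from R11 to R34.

29 ms

Enumerating some paths:
R11–R1–R35–R31–R34: 17+6+6+5 = 34
R11–R35–R30–R31–R34: 18+8+10+5 = 41
R11–R35–R31–R34: 18+6+5 = 29
R11–R6–R3–R35–R31–R34: 11+9+5+6+5 = 36
The minimum is 29 ms via R11–R35–R31–R34.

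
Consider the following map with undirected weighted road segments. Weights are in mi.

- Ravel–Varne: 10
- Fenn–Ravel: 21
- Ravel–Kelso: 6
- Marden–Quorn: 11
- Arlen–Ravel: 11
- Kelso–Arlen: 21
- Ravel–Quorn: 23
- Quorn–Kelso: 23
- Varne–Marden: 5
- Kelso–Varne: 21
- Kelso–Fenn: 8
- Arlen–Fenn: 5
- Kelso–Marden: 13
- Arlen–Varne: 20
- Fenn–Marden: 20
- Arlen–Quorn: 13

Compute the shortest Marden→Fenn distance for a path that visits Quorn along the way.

29 mi

Best Marden to Quorn: Marden → Quorn costing 11
Best Quorn to Fenn: Quorn → Arlen → Fenn costing 18
Total via Quorn: 11 + 18 = 29 mi.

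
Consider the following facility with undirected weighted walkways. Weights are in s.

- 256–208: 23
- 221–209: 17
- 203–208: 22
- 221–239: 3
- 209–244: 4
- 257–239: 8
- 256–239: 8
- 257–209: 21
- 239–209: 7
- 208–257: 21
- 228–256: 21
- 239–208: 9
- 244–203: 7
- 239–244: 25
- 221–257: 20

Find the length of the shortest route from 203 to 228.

47 s

Enumerating some paths:
203 - 244 - 209 - 239 - 256 - 228: 7+4+7+8+21 = 47
203 - 244 - 239 - 256 - 228: 7+25+8+21 = 61
203 - 244 - 209 - 221 - 239 - 256 - 228: 7+4+17+3+8+21 = 60
203 - 208 - 239 - 256 - 228: 22+9+8+21 = 60
Cheapest is 203 - 244 - 209 - 239 - 256 - 228 at 47 s.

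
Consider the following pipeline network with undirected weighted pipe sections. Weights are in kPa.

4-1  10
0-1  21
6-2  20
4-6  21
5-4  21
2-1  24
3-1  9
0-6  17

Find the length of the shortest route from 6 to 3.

Enumerating some paths:
6 → 0 → 1 → 3: 17+21+9 = 47
6 → 4 → 1 → 3: 21+10+9 = 40
6 → 2 → 1 → 3: 20+24+9 = 53
The minimum is 40 kPa via 6 → 4 → 1 → 3.

40 kPa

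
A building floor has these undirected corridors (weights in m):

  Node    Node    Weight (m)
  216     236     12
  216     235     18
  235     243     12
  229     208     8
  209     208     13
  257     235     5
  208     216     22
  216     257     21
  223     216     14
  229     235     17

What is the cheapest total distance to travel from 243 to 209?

50 m

Enumerating some paths:
243 - 235 - 257 - 216 - 208 - 209: 12+5+21+22+13 = 73
243 - 235 - 216 - 208 - 209: 12+18+22+13 = 65
243 - 235 - 229 - 208 - 209: 12+17+8+13 = 50
Cheapest is 243 - 235 - 229 - 208 - 209 at 50 m.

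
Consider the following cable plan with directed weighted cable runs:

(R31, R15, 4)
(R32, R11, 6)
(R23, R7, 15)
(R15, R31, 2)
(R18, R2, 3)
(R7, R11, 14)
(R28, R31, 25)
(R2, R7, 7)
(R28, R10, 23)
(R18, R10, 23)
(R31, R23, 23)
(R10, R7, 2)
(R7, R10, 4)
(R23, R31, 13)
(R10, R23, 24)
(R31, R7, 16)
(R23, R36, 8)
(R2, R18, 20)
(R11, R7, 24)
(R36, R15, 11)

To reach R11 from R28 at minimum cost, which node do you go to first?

R10

Enumerating some paths:
R28 → R31 → R7 → R11: 25+16+14 = 55
R28 → R10 → R7 → R11: 23+2+14 = 39
Cheapest is R28 → R10 → R7 → R11 at 39.
So from R28 the first move is to R10.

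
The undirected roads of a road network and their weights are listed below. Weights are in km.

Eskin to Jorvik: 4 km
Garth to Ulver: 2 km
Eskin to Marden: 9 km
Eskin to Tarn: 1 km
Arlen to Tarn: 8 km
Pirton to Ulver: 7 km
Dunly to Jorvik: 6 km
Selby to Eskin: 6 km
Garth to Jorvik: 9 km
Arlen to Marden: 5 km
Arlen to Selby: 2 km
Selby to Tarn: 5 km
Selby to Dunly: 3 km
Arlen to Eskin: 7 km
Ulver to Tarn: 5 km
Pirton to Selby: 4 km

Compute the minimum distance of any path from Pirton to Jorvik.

Compare a few routes:
Pirton - Selby - Dunly - Jorvik: 4+3+6 = 13
Pirton - Selby - Eskin - Jorvik: 4+6+4 = 14
Pirton - Selby - Arlen - Eskin - Jorvik: 4+2+7+4 = 17
Pirton - Selby - Tarn - Eskin - Jorvik: 4+5+1+4 = 14
The minimum is 13 km via Pirton - Selby - Dunly - Jorvik.

13 km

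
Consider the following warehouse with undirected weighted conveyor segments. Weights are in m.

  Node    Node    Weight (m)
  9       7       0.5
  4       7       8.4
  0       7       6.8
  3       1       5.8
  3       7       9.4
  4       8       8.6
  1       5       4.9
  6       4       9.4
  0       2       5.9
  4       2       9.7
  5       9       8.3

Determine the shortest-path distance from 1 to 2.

26.4 m

Candidate routes:
1 - 5 - 9 - 7 - 0 - 2: 4.9+8.3+0.5+6.8+5.9 = 26.4
1 - 5 - 9 - 7 - 4 - 2: 4.9+8.3+0.5+8.4+9.7 = 31.8
1 - 3 - 7 - 0 - 2: 5.8+9.4+6.8+5.9 = 27.9
Cheapest is 1 - 5 - 9 - 7 - 0 - 2 at 26.4 m.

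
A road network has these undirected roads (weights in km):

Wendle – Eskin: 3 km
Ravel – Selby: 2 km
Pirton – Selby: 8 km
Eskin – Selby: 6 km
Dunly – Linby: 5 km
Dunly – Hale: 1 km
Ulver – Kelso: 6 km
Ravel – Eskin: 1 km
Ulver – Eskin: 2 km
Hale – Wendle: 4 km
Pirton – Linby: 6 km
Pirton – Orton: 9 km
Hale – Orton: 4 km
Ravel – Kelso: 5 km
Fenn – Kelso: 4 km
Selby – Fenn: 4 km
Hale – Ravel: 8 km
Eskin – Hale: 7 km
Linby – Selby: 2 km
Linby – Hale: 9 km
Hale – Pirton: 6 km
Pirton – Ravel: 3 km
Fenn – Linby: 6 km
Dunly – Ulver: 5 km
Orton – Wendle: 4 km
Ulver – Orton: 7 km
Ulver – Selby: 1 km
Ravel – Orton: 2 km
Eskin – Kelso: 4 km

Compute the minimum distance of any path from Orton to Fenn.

Candidate routes:
Orton–Ravel–Selby–Fenn: 2+2+4 = 8
Orton–Ravel–Kelso–Fenn: 2+5+4 = 11
Orton–Ravel–Eskin–Ulver–Selby–Fenn: 2+1+2+1+4 = 10
The minimum is 8 km via Orton–Ravel–Selby–Fenn.

8 km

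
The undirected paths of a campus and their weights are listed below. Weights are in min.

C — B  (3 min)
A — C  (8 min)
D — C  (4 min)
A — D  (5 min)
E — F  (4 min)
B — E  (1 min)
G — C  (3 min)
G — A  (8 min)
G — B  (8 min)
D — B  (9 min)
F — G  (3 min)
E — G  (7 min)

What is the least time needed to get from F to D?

10 min

Compare a few routes:
F → E → B → C → D: 4+1+3+4 = 12
F → G → C → D: 3+3+4 = 10
Cheapest is F → G → C → D at 10 min.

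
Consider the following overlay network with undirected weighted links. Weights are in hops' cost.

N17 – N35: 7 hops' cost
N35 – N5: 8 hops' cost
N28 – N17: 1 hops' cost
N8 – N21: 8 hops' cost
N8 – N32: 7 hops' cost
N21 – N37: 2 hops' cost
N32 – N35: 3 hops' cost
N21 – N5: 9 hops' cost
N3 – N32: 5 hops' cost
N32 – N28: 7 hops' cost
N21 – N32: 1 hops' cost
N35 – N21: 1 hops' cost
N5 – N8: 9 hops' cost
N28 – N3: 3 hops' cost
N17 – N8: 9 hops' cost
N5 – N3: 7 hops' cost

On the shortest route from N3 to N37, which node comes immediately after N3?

N32

Candidate routes:
N3 → N32 → N21 → N37: 5+1+2 = 8
N3 → N28 → N32 → N21 → N37: 3+7+1+2 = 13
N3 → N32 → N35 → N21 → N37: 5+3+1+2 = 11
Cheapest is N3 → N32 → N21 → N37 at 8 hops' cost.
So from N3 the first move is to N32.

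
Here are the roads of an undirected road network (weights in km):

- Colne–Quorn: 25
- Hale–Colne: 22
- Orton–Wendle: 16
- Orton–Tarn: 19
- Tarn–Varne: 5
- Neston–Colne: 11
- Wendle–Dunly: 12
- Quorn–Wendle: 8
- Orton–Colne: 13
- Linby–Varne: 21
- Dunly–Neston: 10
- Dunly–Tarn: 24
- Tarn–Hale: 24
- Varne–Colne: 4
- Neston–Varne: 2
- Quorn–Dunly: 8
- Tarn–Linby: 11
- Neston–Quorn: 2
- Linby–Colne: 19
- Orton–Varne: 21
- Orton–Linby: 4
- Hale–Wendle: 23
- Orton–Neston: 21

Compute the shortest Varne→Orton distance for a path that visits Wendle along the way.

Best Varne to Wendle: Varne–Neston–Quorn–Wendle costing 12
Shortest Wendle→Orton: Wendle–Orton = 16
Total via Wendle: 12 + 16 = 28 km.

28 km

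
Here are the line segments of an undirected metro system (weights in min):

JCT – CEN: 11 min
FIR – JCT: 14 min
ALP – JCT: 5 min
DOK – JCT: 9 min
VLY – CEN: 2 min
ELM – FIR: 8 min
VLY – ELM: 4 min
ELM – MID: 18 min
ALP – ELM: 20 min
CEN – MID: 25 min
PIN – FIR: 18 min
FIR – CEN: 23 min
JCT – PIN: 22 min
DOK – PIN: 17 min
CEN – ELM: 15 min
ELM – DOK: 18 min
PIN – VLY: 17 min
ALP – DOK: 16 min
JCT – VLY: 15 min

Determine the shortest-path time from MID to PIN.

39 min

Settle nodes by increasing distance from MID:
MID: 0
ELM: 18  (via MID)
VLY: 22  (via ELM)
CEN: 24  (via VLY)
FIR: 26  (via ELM)
JCT: 35  (via CEN)
DOK: 36  (via ELM)
ALP: 38  (via ELM)
PIN: 39  (via VLY)
Shortest route: MID–ELM–VLY–PIN = 39 min.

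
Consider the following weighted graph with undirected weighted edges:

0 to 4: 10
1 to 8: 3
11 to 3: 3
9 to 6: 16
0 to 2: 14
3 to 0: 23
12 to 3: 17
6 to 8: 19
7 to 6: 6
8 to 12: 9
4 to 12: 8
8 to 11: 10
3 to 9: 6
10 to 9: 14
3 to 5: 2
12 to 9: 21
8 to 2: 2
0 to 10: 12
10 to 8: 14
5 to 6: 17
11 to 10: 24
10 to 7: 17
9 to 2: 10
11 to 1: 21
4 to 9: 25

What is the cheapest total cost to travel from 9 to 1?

15

Enumerating some paths:
9–3–11–1: 6+3+21 = 30
9–3–11–8–1: 6+3+10+3 = 22
9–10–8–1: 14+14+3 = 31
9–2–8–1: 10+2+3 = 15
The minimum is 15 via 9–2–8–1.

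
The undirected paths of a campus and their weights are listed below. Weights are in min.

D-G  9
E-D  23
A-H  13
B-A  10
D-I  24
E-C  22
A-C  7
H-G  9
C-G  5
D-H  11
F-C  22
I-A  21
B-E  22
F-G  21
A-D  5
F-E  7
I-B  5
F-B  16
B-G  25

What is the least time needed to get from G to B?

Running Dijkstra from G:
G: 0
C: 5  (via G)
D: 9  (via G)
H: 9  (via G)
A: 12  (via C)
F: 21  (via G)
B: 22  (via A)
Shortest route: G → C → A → B = 22 min.

22 min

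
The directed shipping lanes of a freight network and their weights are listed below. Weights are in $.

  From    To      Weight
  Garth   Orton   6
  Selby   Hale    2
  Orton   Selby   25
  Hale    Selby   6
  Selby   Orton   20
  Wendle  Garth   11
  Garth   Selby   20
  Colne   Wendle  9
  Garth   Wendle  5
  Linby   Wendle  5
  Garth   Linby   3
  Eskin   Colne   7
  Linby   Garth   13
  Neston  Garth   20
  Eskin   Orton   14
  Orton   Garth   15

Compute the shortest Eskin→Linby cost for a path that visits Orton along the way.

Best Eskin to Orton: Eskin → Orton costing 14
Shortest Orton→Linby: Orton → Garth → Linby = 18
Total via Orton: 14 + 18 = $32.

$32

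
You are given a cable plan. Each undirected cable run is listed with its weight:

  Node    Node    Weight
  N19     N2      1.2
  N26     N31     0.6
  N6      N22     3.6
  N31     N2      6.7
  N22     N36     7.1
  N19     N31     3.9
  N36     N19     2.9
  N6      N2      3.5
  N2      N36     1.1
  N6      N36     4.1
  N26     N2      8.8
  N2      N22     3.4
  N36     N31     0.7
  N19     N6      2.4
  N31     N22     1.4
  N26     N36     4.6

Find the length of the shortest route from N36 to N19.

2.3

Running Dijkstra from N36:
N36: 0
N31: 0.7  (via N36)
N2: 1.1  (via N36)
N26: 1.3  (via N31)
N22: 2.1  (via N31)
N19: 2.3  (via N2)
Shortest route: N36 → N2 → N19 = 2.3.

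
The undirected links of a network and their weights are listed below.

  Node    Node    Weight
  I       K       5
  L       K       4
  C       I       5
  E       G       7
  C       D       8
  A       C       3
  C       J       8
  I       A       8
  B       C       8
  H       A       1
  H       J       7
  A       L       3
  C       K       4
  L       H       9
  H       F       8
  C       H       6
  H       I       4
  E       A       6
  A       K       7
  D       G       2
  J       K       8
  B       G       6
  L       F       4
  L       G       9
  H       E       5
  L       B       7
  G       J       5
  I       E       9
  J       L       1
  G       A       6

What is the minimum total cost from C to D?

8

Enumerating some paths:
C–D: 8 = 8
C–A–L–J–G–D: 3+3+1+5+2 = 14
C–A–G–D: 3+6+2 = 11
The minimum is 8 via C–D.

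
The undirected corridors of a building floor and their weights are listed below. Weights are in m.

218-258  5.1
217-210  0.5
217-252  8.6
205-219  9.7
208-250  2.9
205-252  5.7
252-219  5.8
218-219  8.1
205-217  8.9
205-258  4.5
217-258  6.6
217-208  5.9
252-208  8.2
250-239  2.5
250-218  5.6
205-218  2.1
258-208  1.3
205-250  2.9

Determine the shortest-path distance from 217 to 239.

11.3 m

Enumerating some paths:
217 - 205 - 250 - 239: 8.9+2.9+2.5 = 14.3
217 - 208 - 250 - 239: 5.9+2.9+2.5 = 11.3
217 - 258 - 208 - 250 - 239: 6.6+1.3+2.9+2.5 = 13.3
The minimum is 11.3 m via 217 - 208 - 250 - 239.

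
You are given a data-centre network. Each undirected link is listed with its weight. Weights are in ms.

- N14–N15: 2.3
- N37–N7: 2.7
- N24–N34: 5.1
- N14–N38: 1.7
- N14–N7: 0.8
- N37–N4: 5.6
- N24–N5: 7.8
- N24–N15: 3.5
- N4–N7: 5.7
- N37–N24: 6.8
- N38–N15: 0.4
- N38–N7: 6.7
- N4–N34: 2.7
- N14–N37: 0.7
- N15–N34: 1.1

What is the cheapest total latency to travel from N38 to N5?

11.7 ms

Candidate routes:
N38 → N15 → N34 → N24 → N5: 0.4+1.1+5.1+7.8 = 14.4
N38 → N14 → N15 → N24 → N5: 1.7+2.3+3.5+7.8 = 15.3
N38 → N15 → N24 → N5: 0.4+3.5+7.8 = 11.7
The minimum is 11.7 ms via N38 → N15 → N24 → N5.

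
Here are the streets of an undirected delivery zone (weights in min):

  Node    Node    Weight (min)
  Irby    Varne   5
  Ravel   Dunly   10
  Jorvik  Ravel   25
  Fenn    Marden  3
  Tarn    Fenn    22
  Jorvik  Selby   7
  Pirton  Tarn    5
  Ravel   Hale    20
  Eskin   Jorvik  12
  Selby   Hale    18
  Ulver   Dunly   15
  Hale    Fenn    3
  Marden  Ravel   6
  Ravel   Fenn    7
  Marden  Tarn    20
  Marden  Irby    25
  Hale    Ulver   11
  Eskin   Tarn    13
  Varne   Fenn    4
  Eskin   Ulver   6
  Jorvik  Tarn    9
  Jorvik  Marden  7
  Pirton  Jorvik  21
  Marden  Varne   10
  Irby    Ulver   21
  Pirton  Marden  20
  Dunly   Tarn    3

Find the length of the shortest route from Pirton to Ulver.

Settle nodes by increasing distance from Pirton:
Pirton: 0
Tarn: 5  (via Pirton)
Dunly: 8  (via Tarn)
Jorvik: 14  (via Tarn)
Eskin: 18  (via Tarn)
Ravel: 18  (via Dunly)
Marden: 20  (via Pirton)
Selby: 21  (via Jorvik)
Fenn: 23  (via Marden)
Ulver: 23  (via Dunly)
Shortest route: Pirton–Tarn–Dunly–Ulver = 23 min.

23 min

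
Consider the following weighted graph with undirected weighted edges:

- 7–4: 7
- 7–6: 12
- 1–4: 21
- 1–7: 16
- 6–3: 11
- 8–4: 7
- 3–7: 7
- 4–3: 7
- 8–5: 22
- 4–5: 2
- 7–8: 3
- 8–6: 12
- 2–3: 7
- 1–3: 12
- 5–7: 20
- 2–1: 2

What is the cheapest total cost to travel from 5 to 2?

Shortest distances from 5:
5: 0
4: 2  (via 5)
3: 9  (via 4)
7: 9  (via 4)
8: 9  (via 4)
2: 16  (via 3)
Shortest route: 5–4–3–2 = 16.

16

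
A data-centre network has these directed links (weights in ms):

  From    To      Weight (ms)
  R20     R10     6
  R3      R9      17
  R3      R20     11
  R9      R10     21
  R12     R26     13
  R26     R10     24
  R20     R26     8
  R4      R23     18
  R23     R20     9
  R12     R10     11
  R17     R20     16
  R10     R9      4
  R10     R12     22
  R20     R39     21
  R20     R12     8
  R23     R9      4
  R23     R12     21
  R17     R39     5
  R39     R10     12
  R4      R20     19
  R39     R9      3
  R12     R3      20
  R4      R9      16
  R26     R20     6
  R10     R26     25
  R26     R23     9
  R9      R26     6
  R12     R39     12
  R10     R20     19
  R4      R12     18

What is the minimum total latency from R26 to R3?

Running Dijkstra from R26:
R26: 0
R20: 6  (via R26)
R23: 9  (via R26)
R10: 12  (via R20)
R9: 13  (via R23)
R12: 14  (via R20)
R39: 26  (via R12)
R3: 34  (via R12)
Shortest route: R26–R20–R12–R3 = 34 ms.

34 ms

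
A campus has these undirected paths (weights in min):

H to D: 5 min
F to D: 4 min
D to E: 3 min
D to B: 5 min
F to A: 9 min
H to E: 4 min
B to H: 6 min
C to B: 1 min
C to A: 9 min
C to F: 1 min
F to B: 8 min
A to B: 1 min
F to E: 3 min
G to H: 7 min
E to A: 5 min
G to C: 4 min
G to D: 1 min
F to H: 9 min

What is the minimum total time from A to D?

Enumerating some paths:
A - B - C - G - D: 1+1+4+1 = 7
A - E - D: 5+3 = 8
A - B - C - F - D: 1+1+1+4 = 7
A - B - D: 1+5 = 6
The minimum is 6 min via A - B - D.

6 min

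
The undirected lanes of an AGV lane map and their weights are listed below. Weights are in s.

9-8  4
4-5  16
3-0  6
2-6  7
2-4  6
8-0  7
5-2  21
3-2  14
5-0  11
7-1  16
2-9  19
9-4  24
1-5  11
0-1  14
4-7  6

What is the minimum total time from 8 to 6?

Compare a few routes:
8 → 0 → 3 → 2 → 6: 7+6+14+7 = 34
8 → 9 → 2 → 6: 4+19+7 = 30
Cheapest is 8 → 9 → 2 → 6 at 30 s.

30 s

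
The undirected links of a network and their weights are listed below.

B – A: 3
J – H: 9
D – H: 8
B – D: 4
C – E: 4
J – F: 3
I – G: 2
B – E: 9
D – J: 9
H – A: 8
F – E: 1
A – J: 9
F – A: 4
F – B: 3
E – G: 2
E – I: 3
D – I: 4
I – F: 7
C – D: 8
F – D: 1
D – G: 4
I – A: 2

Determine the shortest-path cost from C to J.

8

Enumerating some paths:
C - E - F - J: 4+1+3 = 8
C - E - G - D - F - J: 4+2+4+1+3 = 14
C - D - F - J: 8+1+3 = 12
Cheapest is C - E - F - J at 8.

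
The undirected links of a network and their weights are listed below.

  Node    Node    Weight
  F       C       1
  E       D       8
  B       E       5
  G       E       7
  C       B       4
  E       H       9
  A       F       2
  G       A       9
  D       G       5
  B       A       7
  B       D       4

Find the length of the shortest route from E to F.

Settle nodes by increasing distance from E:
E: 0
B: 5  (via E)
G: 7  (via E)
D: 8  (via E)
C: 9  (via B)
H: 9  (via E)
F: 10  (via C)
Shortest route: E–B–C–F = 10.

10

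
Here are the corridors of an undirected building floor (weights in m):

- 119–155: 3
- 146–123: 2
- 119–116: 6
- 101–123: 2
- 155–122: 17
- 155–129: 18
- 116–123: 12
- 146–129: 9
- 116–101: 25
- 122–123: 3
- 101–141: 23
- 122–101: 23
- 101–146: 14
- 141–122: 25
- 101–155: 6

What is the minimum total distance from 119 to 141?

Settle nodes by increasing distance from 119:
119: 0
155: 3  (via 119)
116: 6  (via 119)
101: 9  (via 155)
123: 11  (via 101)
146: 13  (via 123)
122: 14  (via 123)
129: 21  (via 155)
141: 32  (via 101)
Shortest route: 119 → 155 → 101 → 141 = 32 m.

32 m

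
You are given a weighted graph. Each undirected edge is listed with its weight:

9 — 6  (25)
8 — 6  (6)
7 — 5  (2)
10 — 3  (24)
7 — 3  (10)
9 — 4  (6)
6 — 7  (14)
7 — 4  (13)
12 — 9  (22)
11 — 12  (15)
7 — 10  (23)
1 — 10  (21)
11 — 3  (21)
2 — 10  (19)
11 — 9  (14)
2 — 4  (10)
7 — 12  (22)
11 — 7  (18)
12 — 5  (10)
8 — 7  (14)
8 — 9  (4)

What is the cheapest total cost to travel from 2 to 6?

Shortest distances from 2:
2: 0
4: 10  (via 2)
9: 16  (via 4)
10: 19  (via 2)
8: 20  (via 9)
7: 23  (via 4)
5: 25  (via 7)
6: 26  (via 8)
Shortest route: 2 → 4 → 9 → 8 → 6 = 26.

26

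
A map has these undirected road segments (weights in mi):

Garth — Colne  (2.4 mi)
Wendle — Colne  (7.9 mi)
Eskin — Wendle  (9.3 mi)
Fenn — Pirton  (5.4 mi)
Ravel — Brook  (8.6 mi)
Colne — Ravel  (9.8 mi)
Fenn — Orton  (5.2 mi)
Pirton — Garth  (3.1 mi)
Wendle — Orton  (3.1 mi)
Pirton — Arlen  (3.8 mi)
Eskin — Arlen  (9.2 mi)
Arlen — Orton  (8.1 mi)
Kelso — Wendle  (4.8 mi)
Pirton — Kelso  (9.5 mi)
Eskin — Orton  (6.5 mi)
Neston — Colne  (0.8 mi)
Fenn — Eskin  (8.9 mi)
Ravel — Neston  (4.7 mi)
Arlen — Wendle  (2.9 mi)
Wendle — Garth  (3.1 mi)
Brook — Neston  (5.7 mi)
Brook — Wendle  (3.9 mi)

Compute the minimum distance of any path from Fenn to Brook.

Compare a few routes:
Fenn → Orton → Wendle → Brook: 5.2+3.1+3.9 = 12.2
Fenn → Pirton → Arlen → Wendle → Brook: 5.4+3.8+2.9+3.9 = 16
Fenn → Pirton → Garth → Wendle → Brook: 5.4+3.1+3.1+3.9 = 15.5
Fenn → Pirton → Garth → Colne → Neston → Brook: 5.4+3.1+2.4+0.8+5.7 = 17.4
Cheapest is Fenn → Orton → Wendle → Brook at 12.2 mi.

12.2 mi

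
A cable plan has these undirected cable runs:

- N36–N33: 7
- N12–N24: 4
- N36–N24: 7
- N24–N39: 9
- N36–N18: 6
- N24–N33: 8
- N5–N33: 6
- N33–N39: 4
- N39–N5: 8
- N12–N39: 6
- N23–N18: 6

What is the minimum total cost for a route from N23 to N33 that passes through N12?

33

Shortest N23→N12: N23–N18–N36–N24–N12 = 23
Best N12 to N33: N12–N39–N33 costing 10
Total via N12: 23 + 10 = 33.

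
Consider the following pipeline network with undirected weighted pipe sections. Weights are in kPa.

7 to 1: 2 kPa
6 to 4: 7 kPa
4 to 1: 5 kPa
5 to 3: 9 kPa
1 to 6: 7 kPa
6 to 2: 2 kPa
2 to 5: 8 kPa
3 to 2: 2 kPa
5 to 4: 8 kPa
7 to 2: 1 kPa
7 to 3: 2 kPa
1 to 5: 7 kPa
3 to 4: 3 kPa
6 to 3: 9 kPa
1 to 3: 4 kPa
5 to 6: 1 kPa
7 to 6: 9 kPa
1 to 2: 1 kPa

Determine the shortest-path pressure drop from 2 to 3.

Enumerating some paths:
2 → 3: 2 = 2
2 → 1 → 7 → 3: 1+2+2 = 5
2 → 7 → 3: 1+2 = 3
Cheapest is 2 → 3 at 2 kPa.

2 kPa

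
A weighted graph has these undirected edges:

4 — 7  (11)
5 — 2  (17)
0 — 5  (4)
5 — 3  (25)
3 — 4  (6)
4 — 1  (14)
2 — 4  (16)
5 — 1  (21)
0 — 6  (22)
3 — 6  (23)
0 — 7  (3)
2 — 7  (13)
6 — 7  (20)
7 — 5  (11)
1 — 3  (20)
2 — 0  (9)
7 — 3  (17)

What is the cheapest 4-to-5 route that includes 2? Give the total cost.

Shortest 4→2: 4 → 2 = 16
Best 2 to 5: 2 → 0 → 5 costing 13
Total via 2: 16 + 13 = 29.

29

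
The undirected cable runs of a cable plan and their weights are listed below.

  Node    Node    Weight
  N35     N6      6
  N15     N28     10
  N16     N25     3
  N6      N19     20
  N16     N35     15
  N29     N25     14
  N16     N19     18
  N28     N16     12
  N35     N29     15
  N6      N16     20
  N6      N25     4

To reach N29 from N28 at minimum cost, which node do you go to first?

N16

Enumerating some paths:
N28 → N16 → N25 → N29: 12+3+14 = 29
N28 → N16 → N25 → N6 → N35 → N29: 12+3+4+6+15 = 40
Cheapest is N28 → N16 → N25 → N29 at 29.
So from N28 the first move is to N16.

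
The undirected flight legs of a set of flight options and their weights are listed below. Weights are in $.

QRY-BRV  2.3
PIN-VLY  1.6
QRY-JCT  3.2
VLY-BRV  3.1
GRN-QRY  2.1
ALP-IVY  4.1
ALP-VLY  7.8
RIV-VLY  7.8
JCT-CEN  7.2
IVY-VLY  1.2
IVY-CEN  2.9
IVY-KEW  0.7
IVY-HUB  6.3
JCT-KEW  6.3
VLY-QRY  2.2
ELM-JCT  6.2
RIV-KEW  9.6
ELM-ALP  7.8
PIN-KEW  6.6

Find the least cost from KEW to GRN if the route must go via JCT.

Best KEW to JCT: KEW → JCT costing 6.3
Best JCT to GRN: JCT → QRY → GRN costing 5.3
Total via JCT: 6.3 + 5.3 = $11.6.

$11.6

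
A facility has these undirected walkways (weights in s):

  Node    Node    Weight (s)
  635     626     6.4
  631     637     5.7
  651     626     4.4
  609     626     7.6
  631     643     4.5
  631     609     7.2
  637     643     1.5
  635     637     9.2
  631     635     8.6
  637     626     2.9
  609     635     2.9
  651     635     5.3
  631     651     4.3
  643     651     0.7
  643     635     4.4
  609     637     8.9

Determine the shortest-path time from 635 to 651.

Candidate routes:
635 - 626 - 651: 6.4+4.4 = 10.8
635 - 651: 5.3 = 5.3
635 - 643 - 651: 4.4+0.7 = 5.1
The minimum is 5.1 s via 635 - 643 - 651.

5.1 s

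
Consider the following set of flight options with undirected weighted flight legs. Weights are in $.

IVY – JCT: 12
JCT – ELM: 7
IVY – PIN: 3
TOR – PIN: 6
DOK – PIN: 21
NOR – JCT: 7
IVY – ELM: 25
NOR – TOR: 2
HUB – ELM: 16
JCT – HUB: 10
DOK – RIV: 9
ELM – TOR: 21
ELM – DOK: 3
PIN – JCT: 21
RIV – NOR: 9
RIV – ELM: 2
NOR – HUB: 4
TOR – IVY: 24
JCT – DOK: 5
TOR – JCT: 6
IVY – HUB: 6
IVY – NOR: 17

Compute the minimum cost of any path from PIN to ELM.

Running Dijkstra from PIN:
PIN: 0
IVY: 3  (via PIN)
TOR: 6  (via PIN)
NOR: 8  (via TOR)
HUB: 9  (via IVY)
JCT: 12  (via TOR)
RIV: 17  (via NOR)
DOK: 17  (via JCT)
ELM: 19  (via JCT)
Shortest route: PIN–TOR–JCT–ELM = $19.

$19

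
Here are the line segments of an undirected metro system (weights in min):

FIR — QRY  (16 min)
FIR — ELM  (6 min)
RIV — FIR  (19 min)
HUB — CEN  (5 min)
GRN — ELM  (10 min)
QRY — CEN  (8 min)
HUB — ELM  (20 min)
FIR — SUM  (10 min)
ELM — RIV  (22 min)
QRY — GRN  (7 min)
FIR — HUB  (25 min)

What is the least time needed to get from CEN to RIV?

Compare a few routes:
CEN → HUB → ELM → RIV: 5+20+22 = 47
CEN → QRY → FIR → RIV: 8+16+19 = 43
CEN → QRY → GRN → ELM → RIV: 8+7+10+22 = 47
Cheapest is CEN → QRY → FIR → RIV at 43 min.

43 min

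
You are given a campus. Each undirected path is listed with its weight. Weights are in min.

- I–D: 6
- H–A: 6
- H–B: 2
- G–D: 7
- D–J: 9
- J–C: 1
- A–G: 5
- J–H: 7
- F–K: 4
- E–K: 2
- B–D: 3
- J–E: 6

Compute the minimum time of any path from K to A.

21 min

Running Dijkstra from K:
K: 0
E: 2  (via K)
F: 4  (via K)
J: 8  (via E)
C: 9  (via J)
H: 15  (via J)
B: 17  (via H)
D: 17  (via J)
A: 21  (via H)
Shortest route: K–E–J–H–A = 21 min.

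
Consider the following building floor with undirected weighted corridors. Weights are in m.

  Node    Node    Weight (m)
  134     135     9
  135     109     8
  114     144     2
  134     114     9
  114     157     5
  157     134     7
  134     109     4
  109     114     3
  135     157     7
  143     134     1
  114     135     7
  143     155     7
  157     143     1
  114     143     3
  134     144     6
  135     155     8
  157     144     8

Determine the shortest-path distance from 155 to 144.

12 m

Running Dijkstra from 155:
155: 0
143: 7  (via 155)
157: 8  (via 143)
134: 8  (via 143)
135: 8  (via 155)
114: 10  (via 143)
109: 12  (via 134)
144: 12  (via 114)
Shortest route: 155–143–114–144 = 12 m.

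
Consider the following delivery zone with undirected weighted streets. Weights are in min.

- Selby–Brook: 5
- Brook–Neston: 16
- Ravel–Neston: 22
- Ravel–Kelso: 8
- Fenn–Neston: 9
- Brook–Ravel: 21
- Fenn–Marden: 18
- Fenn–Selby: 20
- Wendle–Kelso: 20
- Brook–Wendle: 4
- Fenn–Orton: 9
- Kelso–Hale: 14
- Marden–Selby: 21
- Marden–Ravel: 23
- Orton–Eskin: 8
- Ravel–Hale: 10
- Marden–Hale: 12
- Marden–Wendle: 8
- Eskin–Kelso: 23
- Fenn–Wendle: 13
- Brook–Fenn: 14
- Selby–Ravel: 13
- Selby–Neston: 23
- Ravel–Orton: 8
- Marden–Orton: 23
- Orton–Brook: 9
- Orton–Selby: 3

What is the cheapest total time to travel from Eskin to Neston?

Compare a few routes:
Eskin → Orton → Selby → Brook → Neston: 8+3+5+16 = 32
Eskin → Orton → Brook → Neston: 8+9+16 = 33
Eskin → Orton → Fenn → Neston: 8+9+9 = 26
Cheapest is Eskin → Orton → Fenn → Neston at 26 min.

26 min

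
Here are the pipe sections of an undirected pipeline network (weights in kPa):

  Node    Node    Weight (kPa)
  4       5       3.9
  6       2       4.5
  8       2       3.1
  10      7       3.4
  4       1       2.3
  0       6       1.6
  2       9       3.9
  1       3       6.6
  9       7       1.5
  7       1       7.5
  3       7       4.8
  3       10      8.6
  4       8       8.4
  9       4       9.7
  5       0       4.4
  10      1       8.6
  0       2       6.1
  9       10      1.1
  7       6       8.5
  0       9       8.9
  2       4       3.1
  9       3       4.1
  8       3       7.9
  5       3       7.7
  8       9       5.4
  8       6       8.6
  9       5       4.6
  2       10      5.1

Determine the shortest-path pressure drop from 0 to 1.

10.6 kPa

Compare a few routes:
0–6–2–4–1: 1.6+4.5+3.1+2.3 = 11.5
0–2–4–1: 6.1+3.1+2.3 = 11.5
0–5–4–1: 4.4+3.9+2.3 = 10.6
The minimum is 10.6 kPa via 0–5–4–1.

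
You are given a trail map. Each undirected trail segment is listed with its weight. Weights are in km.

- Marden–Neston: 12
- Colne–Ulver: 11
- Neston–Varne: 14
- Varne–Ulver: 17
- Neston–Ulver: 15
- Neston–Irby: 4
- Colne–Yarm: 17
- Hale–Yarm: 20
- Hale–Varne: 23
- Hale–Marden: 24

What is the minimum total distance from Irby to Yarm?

47 km

Shortest distances from Irby:
Irby: 0
Neston: 4  (via Irby)
Marden: 16  (via Neston)
Varne: 18  (via Neston)
Ulver: 19  (via Neston)
Colne: 30  (via Ulver)
Hale: 40  (via Marden)
Yarm: 47  (via Colne)
Shortest route: Irby–Neston–Ulver–Colne–Yarm = 47 km.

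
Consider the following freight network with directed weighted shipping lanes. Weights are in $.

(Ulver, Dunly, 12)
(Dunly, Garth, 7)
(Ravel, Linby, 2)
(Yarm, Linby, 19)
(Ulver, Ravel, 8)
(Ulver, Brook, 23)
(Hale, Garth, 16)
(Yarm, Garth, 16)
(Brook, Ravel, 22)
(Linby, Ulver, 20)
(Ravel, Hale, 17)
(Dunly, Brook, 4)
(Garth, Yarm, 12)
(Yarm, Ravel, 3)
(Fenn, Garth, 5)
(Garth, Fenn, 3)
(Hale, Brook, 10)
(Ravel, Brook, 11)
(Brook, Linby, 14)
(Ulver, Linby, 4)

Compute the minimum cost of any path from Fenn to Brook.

Candidate routes:
Fenn–Garth–Yarm–Ravel–Hale–Brook: 5+12+3+17+10 = 47
Fenn–Garth–Yarm–Ravel–Linby–Ulver–Dunly–Brook: 5+12+3+2+20+12+4 = 58
Fenn–Garth–Yarm–Ravel–Brook: 5+12+3+11 = 31
The minimum is $31 via Fenn–Garth–Yarm–Ravel–Brook.

$31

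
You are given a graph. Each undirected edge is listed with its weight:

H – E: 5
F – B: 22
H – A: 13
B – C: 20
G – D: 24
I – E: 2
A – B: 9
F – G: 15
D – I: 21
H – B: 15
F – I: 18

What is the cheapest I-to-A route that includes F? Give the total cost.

Shortest I→F: I–F = 18
Shortest F→A: F–B–A = 31
Total via F: 18 + 31 = 49.

49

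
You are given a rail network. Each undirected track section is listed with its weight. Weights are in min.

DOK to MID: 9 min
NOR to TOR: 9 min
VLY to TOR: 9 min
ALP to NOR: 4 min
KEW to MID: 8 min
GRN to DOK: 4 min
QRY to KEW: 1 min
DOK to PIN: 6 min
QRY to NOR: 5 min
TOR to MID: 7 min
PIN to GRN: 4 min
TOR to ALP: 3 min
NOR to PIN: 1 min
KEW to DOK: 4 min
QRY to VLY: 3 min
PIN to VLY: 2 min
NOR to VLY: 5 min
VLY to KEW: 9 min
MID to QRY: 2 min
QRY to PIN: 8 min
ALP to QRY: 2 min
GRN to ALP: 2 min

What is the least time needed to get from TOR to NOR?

7 min

Compare a few routes:
TOR - ALP - NOR: 3+4 = 7
TOR - NOR: 9 = 9
The minimum is 7 min via TOR - ALP - NOR.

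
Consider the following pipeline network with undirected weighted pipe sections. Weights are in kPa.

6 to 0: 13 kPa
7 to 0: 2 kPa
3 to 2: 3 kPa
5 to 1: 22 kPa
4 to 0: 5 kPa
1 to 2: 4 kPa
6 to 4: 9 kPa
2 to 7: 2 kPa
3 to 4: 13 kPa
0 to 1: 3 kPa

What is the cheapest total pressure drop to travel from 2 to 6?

17 kPa

Settle nodes by increasing distance from 2:
2: 0
7: 2  (via 2)
3: 3  (via 2)
0: 4  (via 7)
1: 4  (via 2)
4: 9  (via 0)
6: 17  (via 0)
Shortest route: 2–7–0–6 = 17 kPa.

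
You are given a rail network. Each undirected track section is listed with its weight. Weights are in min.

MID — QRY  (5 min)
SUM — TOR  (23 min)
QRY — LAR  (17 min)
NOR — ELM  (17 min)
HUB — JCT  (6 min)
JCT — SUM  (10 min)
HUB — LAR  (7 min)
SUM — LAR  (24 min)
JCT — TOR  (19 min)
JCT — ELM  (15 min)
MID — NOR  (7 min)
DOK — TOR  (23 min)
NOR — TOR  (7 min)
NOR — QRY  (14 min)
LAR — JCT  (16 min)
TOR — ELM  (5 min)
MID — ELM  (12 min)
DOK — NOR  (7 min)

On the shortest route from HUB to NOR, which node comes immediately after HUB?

JCT

Candidate routes:
HUB–JCT–ELM–TOR–NOR: 6+15+5+7 = 33
HUB–JCT–TOR–NOR: 6+19+7 = 32
The minimum is 32 min via HUB–JCT–TOR–NOR.
So from HUB the first move is to JCT.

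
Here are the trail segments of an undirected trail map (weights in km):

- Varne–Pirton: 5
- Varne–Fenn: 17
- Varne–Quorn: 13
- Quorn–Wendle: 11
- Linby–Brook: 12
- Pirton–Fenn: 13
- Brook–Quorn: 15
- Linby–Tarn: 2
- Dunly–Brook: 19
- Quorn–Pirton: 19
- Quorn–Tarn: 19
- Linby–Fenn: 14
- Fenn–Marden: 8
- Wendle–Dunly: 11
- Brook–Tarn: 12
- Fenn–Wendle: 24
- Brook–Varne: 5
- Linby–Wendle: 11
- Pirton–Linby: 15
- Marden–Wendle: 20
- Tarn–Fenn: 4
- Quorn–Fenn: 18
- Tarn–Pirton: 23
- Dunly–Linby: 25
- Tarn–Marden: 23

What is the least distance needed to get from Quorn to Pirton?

Running Dijkstra from Quorn:
Quorn: 0
Wendle: 11  (via Quorn)
Varne: 13  (via Quorn)
Brook: 15  (via Quorn)
Fenn: 18  (via Quorn)
Pirton: 18  (via Varne)
Shortest route: Quorn → Varne → Pirton = 18 km.

18 km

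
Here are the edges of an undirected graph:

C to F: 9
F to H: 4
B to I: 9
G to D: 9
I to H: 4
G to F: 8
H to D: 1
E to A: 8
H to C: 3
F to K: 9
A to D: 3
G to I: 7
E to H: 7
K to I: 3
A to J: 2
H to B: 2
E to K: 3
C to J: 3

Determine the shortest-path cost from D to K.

Settle nodes by increasing distance from D:
D: 0
H: 1  (via D)
A: 3  (via D)
B: 3  (via H)
C: 4  (via H)
F: 5  (via H)
I: 5  (via H)
J: 5  (via A)
E: 8  (via H)
K: 8  (via I)
Shortest route: D–H–I–K = 8.

8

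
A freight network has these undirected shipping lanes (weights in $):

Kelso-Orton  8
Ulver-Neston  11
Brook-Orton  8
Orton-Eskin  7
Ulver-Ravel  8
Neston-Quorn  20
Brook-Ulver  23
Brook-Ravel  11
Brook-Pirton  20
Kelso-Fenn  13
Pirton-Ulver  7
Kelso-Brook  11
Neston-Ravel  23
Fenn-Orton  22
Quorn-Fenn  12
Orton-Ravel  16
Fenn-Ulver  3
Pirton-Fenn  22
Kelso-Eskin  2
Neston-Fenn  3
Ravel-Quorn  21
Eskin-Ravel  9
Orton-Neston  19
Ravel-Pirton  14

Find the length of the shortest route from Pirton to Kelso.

$23

Running Dijkstra from Pirton:
Pirton: 0
Ulver: 7  (via Pirton)
Fenn: 10  (via Ulver)
Neston: 13  (via Fenn)
Ravel: 14  (via Pirton)
Brook: 20  (via Pirton)
Quorn: 22  (via Fenn)
Eskin: 23  (via Ravel)
Kelso: 23  (via Fenn)
Shortest route: Pirton–Ulver–Fenn–Kelso = $23.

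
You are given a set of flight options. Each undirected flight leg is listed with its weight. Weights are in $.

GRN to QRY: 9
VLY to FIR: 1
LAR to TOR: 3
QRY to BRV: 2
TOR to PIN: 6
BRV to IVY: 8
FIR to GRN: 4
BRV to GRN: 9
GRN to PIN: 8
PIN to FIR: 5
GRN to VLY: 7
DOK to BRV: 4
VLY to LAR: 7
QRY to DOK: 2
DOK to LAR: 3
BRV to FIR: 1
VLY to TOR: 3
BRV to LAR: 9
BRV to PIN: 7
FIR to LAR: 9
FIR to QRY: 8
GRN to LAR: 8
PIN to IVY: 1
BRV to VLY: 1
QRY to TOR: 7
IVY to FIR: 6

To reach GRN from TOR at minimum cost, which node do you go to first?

VLY

Candidate routes:
TOR–VLY–FIR–GRN: 3+1+4 = 8
TOR–VLY–BRV–FIR–GRN: 3+1+1+4 = 9
The minimum is $8 via TOR–VLY–FIR–GRN.
So from TOR the first move is to VLY.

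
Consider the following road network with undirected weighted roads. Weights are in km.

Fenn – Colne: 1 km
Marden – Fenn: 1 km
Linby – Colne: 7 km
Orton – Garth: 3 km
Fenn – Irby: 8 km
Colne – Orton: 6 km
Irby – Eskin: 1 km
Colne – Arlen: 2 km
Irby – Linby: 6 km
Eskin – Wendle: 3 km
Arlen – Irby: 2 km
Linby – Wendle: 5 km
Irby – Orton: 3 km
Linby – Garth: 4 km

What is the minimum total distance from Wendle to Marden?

10 km

Compare a few routes:
Wendle - Eskin - Irby - Fenn - Marden: 3+1+8+1 = 13
Wendle - Eskin - Irby - Arlen - Colne - Fenn - Marden: 3+1+2+2+1+1 = 10
Cheapest is Wendle - Eskin - Irby - Arlen - Colne - Fenn - Marden at 10 km.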